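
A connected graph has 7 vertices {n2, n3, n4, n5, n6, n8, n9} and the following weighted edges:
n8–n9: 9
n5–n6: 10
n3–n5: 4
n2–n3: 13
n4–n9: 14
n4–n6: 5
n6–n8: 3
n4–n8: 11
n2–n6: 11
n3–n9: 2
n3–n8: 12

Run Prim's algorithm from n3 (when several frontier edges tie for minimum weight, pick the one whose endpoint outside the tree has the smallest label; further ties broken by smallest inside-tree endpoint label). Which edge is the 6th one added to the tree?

Grow the tree from n3 using Prim:
Step 1: cheapest edge leaving the tree is n3–n9 (2); add n9.
Step 2: cheapest edge leaving the tree is n3–n5 (4); add n5.
Step 3: cheapest edge leaving the tree is n8–n9 (9); add n8.
Step 4: cheapest edge leaving the tree is n6–n8 (3); add n6.
Step 5: cheapest edge leaving the tree is n4–n6 (5); add n4.
Step 6: cheapest edge leaving the tree is n2–n6 (11); add n2.
The 6th edge added is n2–n6.

n2-n6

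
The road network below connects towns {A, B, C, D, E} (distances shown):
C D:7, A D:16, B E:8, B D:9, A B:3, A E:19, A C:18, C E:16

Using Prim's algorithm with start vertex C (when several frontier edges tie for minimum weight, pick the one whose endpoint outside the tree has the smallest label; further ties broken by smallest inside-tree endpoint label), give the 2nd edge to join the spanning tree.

Prim's algorithm from C:
Step 1: frontier [C D 7, C E 16, A C 18] → take C D (7); add D.
Step 2: frontier [C E 16, A C 18, B D 9, A D 16] → take B D (9); add B.
Step 3: frontier [A B 3, B E 8, C E 16, A C 18, A D 16] → take A B (3); add A.
Step 4: frontier [A E 19, B E 8, C E 16] → take B E (8); add E.
The 2nd edge added is B D.

B-D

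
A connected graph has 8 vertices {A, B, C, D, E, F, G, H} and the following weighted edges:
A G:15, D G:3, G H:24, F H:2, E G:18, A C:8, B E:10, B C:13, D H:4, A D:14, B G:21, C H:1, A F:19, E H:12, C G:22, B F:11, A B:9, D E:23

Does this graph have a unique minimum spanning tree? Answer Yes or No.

Kruskal's algorithm — process edges by increasing weight (ties by edge label):
C H (1): add — endpoints in different components.
F H (2): add — endpoints in different components.
D G (3): add — endpoints in different components.
D H (4): add — endpoints in different components.
A C (8): add — endpoints in different components.
A B (9): add — endpoints in different components.
B E (10): add — endpoints in different components.
Every non-tree edge has weight strictly greater than the heaviest edge on the tree path between its endpoints, so the MST is unique.

Yes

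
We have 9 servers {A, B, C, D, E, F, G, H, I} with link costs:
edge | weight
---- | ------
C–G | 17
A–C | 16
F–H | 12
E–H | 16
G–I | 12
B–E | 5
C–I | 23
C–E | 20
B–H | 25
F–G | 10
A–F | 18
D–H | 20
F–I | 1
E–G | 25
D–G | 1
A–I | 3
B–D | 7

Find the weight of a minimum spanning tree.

55

Prim's algorithm from B:
Step 1: cheapest edge leaving the tree is B–E (5); add E.
Step 2: cheapest edge leaving the tree is B–D (7); add D.
Step 3: cheapest edge leaving the tree is D–G (1); add G.
Step 4: cheapest edge leaving the tree is F–G (10); add F.
Step 5: cheapest edge leaving the tree is F–I (1); add I.
Step 6: cheapest edge leaving the tree is A–I (3); add A.
Step 7: cheapest edge leaving the tree is F–H (12); add H.
Step 8: cheapest edge leaving the tree is A–C (16); add C.
MST edges: B–E, B–D, D–G, F–G, F–I, A–I, F–H, A–C; total weight 5+7+1+10+1+3+12+16 = 55.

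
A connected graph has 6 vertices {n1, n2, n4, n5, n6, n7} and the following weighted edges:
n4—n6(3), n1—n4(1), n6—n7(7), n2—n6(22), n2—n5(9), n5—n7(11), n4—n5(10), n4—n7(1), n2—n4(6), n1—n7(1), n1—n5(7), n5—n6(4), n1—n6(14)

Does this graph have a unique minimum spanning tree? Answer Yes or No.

No

Kruskal's algorithm — process edges by increasing weight (ties by edge label):
n1—n4 (1): add. Components now {n6} {n5} {n1,n4} {n7} {n2}
n1—n7 (1): add. Components now {n6} {n5} {n1,n4,n7} {n2}
n4—n7 (1): skip — n4 and n7 already connected.
n4—n6 (3): add. Components now {n1,n4,n6,n7} {n5} {n2}
n5—n6 (4): add. Components now {n1,n4,n5,n6,n7} {n2}
n2—n4 (6): add. Components now {n1,n2,n4,n5,n6,n7}
Non-tree edge n4—n7 has weight 1, equal to the heaviest edge on its tree cycle — swapping gives another MST of the same weight. Not unique.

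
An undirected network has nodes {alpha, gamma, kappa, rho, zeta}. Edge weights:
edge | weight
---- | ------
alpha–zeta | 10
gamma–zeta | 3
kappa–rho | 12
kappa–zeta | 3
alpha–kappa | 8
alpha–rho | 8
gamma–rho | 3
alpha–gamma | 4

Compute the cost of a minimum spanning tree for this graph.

13

Prim's algorithm from gamma:
Step 1: cheapest edge leaving the tree is gamma–rho (3); add rho.
Step 2: cheapest edge leaving the tree is gamma–zeta (3); add zeta.
Step 3: cheapest edge leaving the tree is kappa–zeta (3); add kappa.
Step 4: cheapest edge leaving the tree is alpha–gamma (4); add alpha.
MST edges: gamma–rho, gamma–zeta, kappa–zeta, alpha–gamma; total weight 3+3+3+4 = 13.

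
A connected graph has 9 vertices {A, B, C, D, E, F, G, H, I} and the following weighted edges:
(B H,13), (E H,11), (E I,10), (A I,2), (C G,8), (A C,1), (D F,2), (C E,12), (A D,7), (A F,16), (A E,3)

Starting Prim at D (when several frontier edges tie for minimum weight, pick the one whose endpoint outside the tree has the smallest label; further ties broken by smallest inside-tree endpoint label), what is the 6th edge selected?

C-G

Prim's algorithm from D:
Step 1: cheapest edge leaving the tree is D F (2); add F.
Step 2: cheapest edge leaving the tree is A D (7); add A.
Step 3: cheapest edge leaving the tree is A C (1); add C.
Step 4: cheapest edge leaving the tree is A I (2); add I.
Step 5: cheapest edge leaving the tree is A E (3); add E.
Step 6: cheapest edge leaving the tree is C G (8); add G.
Step 7: cheapest edge leaving the tree is E H (11); add H.
Step 8: cheapest edge leaving the tree is B H (13); add B.
The 6th edge added is C G.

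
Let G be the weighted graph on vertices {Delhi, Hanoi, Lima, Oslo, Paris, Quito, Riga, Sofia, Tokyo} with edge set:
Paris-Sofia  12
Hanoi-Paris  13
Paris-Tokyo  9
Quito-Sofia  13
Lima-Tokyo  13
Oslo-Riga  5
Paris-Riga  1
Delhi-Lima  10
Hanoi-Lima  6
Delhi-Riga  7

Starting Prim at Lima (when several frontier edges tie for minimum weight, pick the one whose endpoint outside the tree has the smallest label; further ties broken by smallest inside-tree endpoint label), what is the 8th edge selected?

Prim, starting at Lima.
Step 1: frontier [Hanoi-Lima 6, Delhi-Lima 10, Lima-Tokyo 13] → take Hanoi-Lima (6); add Hanoi.
Step 2: frontier [Hanoi-Paris 13, Delhi-Lima 10, Lima-Tokyo 13] → take Delhi-Lima (10); add Delhi.
Step 3: frontier [Delhi-Riga 7, Hanoi-Paris 13, Lima-Tokyo 13] → take Delhi-Riga (7); add Riga.
Step 4: frontier [Hanoi-Paris 13, Lima-Tokyo 13, Paris-Riga 1, Oslo-Riga 5] → take Paris-Riga (1); add Paris.
Step 5: frontier [Lima-Tokyo 13, Paris-Tokyo 9, Paris-Sofia 12, Oslo-Riga 5] → take Oslo-Riga (5); add Oslo.
Step 6: frontier [Lima-Tokyo 13, Paris-Tokyo 9, Paris-Sofia 12] → take Paris-Tokyo (9); add Tokyo.
Step 7: frontier [Paris-Sofia 12] → take Paris-Sofia (12); add Sofia.
Step 8: frontier [Quito-Sofia 13] → take Quito-Sofia (13); add Quito.
The 8th edge added is Quito-Sofia.

Quito-Sofia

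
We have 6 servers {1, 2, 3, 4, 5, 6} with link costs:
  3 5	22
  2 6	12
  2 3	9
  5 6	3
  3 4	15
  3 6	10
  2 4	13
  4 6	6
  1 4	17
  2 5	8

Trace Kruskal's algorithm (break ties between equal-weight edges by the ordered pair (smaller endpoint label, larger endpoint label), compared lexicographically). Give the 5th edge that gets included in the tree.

Kruskal's algorithm — process edges by increasing weight (ties by edge label):
5 6 (3): add — endpoints in different components.
4 6 (6): add — endpoints in different components.
2 5 (8): add — endpoints in different components.
2 3 (9): add — endpoints in different components.
3 6 (10): skip — 3 and 6 already connected.
2 6 (12): skip — 2 and 6 already connected.
2 4 (13): skip — 2 and 4 already connected.
3 4 (15): skip — 3 and 4 already connected.
1 4 (17): add — endpoints in different components.
The 5th edge added is 1 4.

1-4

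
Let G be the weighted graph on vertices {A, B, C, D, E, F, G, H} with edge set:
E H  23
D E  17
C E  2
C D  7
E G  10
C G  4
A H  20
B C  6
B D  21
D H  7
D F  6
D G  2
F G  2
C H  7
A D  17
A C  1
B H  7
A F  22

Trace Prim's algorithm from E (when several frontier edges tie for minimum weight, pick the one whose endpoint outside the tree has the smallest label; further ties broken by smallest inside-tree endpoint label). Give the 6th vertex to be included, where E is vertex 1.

F

Prim's algorithm from E:
Step 1: cheapest edge leaving the tree is C E (2); add C.
Step 2: cheapest edge leaving the tree is A C (1); add A.
Step 3: cheapest edge leaving the tree is C G (4); add G.
Step 4: cheapest edge leaving the tree is D G (2); add D.
Step 5: cheapest edge leaving the tree is F G (2); add F.
Step 6: cheapest edge leaving the tree is B C (6); add B.
Step 7: cheapest edge leaving the tree is B H (7); add H.
Vertex order: E, C, A, G, D, F, B, H. The 6th vertex is F.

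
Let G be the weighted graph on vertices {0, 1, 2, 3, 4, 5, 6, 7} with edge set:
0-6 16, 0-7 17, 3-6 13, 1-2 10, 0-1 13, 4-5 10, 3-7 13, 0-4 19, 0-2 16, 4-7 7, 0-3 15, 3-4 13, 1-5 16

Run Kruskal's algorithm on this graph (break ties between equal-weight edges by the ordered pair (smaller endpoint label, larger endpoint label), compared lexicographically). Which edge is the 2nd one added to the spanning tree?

1-2

Sort edges by weight, then run Kruskal:
4-7 (7): add — endpoints in different components.
1-2 (10): add — endpoints in different components.
4-5 (10): add — endpoints in different components.
0-1 (13): add — endpoints in different components.
3-4 (13): add — endpoints in different components.
3-6 (13): add — endpoints in different components.
3-7 (13): skip — 3 and 7 already connected.
0-3 (15): add — endpoints in different components.
The 2nd edge added is 1-2.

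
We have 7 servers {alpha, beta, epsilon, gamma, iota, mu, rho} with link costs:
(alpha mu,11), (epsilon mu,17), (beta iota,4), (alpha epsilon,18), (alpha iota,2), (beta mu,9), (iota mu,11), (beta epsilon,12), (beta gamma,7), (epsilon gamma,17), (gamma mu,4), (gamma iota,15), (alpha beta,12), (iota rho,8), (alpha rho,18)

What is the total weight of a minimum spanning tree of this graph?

Prim's algorithm from mu:
Step 1: cheapest edge leaving the tree is gamma mu (4); add gamma.
Step 2: cheapest edge leaving the tree is beta gamma (7); add beta.
Step 3: cheapest edge leaving the tree is beta iota (4); add iota.
Step 4: cheapest edge leaving the tree is alpha iota (2); add alpha.
Step 5: cheapest edge leaving the tree is iota rho (8); add rho.
Step 6: cheapest edge leaving the tree is beta epsilon (12); add epsilon.
MST edges: gamma mu, beta gamma, beta iota, alpha iota, iota rho, beta epsilon; total weight 4+7+4+2+8+12 = 37.

37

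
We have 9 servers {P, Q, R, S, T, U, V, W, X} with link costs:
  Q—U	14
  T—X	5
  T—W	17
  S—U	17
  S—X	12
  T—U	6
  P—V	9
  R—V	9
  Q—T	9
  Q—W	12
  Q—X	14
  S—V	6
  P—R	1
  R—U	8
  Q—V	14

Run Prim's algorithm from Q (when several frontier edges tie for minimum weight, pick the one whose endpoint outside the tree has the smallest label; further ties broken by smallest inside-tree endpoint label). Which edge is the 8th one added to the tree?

Q-W

Prim, starting at Q.
Step 1: cheapest edge leaving the tree is Q—T (9); add T.
Step 2: cheapest edge leaving the tree is T—X (5); add X.
Step 3: cheapest edge leaving the tree is T—U (6); add U.
Step 4: cheapest edge leaving the tree is R—U (8); add R.
Step 5: cheapest edge leaving the tree is P—R (1); add P.
Step 6: cheapest edge leaving the tree is P—V (9); add V.
Step 7: cheapest edge leaving the tree is S—V (6); add S.
Step 8: cheapest edge leaving the tree is Q—W (12); add W.
The 8th edge added is Q—W.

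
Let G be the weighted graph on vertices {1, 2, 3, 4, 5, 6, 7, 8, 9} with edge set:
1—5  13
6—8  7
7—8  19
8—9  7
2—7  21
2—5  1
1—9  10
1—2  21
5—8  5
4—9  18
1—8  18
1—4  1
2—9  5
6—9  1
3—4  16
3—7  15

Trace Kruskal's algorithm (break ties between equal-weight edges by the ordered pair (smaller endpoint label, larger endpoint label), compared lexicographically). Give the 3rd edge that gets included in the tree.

6-9

Kruskal's algorithm — process edges by increasing weight (ties by edge label):
1—4 (1): add — endpoints in different components.
2—5 (1): add — endpoints in different components.
6—9 (1): add — endpoints in different components.
2—9 (5): add — endpoints in different components.
5—8 (5): add — endpoints in different components.
6—8 (7): skip — 6 and 8 already connected.
8—9 (7): skip — 8 and 9 already connected.
1—9 (10): add — endpoints in different components.
1—5 (13): skip — 1 and 5 already connected.
3—7 (15): add — endpoints in different components.
3—4 (16): add — endpoints in different components.
The 3rd edge added is 6—9.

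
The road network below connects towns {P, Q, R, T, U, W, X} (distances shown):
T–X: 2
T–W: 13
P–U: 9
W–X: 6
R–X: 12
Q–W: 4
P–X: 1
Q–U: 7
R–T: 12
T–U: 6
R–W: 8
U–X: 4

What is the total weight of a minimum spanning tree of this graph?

Kruskal: consider edges lightest-first.
P–X (1): add — endpoints in different components.
T–X (2): add — endpoints in different components.
Q–W (4): add — endpoints in different components.
U–X (4): add — endpoints in different components.
T–U (6): skip — U and T already connected.
W–X (6): add — endpoints in different components.
Q–U (7): skip — U and Q already connected.
R–W (8): add — endpoints in different components.
MST edges: P–X, T–X, Q–W, U–X, W–X, R–W; total weight 1+2+4+4+6+8 = 25.

25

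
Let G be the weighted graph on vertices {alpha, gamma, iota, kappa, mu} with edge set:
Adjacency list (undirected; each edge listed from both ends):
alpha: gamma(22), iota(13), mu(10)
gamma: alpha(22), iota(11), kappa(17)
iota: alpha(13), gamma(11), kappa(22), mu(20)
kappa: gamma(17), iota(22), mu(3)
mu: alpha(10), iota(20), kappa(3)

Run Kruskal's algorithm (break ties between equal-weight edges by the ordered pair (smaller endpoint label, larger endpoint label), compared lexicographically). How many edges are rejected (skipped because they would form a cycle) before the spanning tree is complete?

0

Kruskal's algorithm — process edges by increasing weight (ties by edge label):
kappa mu (3): add. Components now {gamma} {alpha} {kappa,mu} {iota}
alpha mu (10): add. Components now {gamma} {alpha,kappa,mu} {iota}
gamma iota (11): add. Components now {gamma,iota} {alpha,kappa,mu}
alpha iota (13): add. Components now {alpha,gamma,iota,kappa,mu}
Edges rejected before the tree was complete: 0.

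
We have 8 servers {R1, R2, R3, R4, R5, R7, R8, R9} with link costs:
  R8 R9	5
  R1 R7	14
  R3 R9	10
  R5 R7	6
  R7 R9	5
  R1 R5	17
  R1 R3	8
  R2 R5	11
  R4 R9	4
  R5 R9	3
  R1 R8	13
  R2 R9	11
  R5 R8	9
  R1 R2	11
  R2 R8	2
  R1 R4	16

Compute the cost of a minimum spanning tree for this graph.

37

Prim, starting at R2.
Step 1: cheapest edge leaving the tree is R2 R8 (2); add R8.
Step 2: cheapest edge leaving the tree is R8 R9 (5); add R9.
Step 3: cheapest edge leaving the tree is R5 R9 (3); add R5.
Step 4: cheapest edge leaving the tree is R4 R9 (4); add R4.
Step 5: cheapest edge leaving the tree is R7 R9 (5); add R7.
Step 6: cheapest edge leaving the tree is R3 R9 (10); add R3.
Step 7: cheapest edge leaving the tree is R1 R3 (8); add R1.
MST edges: R2 R8, R8 R9, R5 R9, R4 R9, R7 R9, R3 R9, R1 R3; total weight 2+5+3+4+5+10+8 = 37.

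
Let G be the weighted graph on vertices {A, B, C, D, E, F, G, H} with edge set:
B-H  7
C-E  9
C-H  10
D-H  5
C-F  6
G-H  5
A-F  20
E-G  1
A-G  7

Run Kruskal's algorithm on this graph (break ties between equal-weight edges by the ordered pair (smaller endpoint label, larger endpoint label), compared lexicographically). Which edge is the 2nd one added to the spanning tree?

Kruskal's algorithm — process edges by increasing weight (ties by edge label):
E-G (1): add — endpoints in different components.
D-H (5): add — endpoints in different components.
G-H (5): add — endpoints in different components.
C-F (6): add — endpoints in different components.
A-G (7): add — endpoints in different components.
B-H (7): add — endpoints in different components.
C-E (9): add — endpoints in different components.
The 2nd edge added is D-H.

D-H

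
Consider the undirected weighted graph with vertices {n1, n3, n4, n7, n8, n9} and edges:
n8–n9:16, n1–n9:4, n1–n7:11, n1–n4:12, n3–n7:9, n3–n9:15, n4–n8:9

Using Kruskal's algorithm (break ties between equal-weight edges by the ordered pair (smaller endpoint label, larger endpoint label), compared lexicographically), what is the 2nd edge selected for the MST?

Kruskal's algorithm — process edges by increasing weight (ties by edge label):
n1–n9 (4): add — endpoints in different components.
n3–n7 (9): add — endpoints in different components.
n4–n8 (9): add — endpoints in different components.
n1–n7 (11): add — endpoints in different components.
n1–n4 (12): add — endpoints in different components.
The 2nd edge added is n3–n7.

n3-n7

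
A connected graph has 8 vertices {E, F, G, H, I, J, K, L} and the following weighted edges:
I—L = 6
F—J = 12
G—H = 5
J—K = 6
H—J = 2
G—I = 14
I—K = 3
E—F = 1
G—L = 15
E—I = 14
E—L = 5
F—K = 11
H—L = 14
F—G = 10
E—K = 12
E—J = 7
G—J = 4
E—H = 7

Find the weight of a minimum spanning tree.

27

Sort edges by weight, then run Kruskal:
E—F (1): add — endpoints in different components.
H—J (2): add — endpoints in different components.
I—K (3): add — endpoints in different components.
G—J (4): add — endpoints in different components.
E—L (5): add — endpoints in different components.
G—H (5): skip — G and H already connected.
I—L (6): add — endpoints in different components.
J—K (6): add — endpoints in different components.
MST edges: E—F, H—J, I—K, G—J, E—L, I—L, J—K; total weight 1+2+3+4+5+6+6 = 27.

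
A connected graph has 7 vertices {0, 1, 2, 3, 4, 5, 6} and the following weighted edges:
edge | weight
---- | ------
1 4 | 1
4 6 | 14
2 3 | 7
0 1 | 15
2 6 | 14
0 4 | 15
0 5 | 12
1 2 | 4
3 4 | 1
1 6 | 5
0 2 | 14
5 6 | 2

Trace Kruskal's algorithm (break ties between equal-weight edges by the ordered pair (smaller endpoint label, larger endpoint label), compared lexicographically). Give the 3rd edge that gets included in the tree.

5-6

Kruskal's algorithm — process edges by increasing weight (ties by edge label):
1 4 (1): add — endpoints in different components.
3 4 (1): add — endpoints in different components.
5 6 (2): add — endpoints in different components.
1 2 (4): add — endpoints in different components.
1 6 (5): add — endpoints in different components.
2 3 (7): skip — 2 and 3 already connected.
0 5 (12): add — endpoints in different components.
The 3rd edge added is 5 6.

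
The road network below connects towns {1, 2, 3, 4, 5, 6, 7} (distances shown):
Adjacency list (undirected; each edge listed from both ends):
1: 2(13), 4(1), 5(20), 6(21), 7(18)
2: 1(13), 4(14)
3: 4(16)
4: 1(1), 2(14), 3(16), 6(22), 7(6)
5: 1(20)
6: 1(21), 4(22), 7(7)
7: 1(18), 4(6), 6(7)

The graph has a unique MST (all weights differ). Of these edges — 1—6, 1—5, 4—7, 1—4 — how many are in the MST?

3

Kruskal's algorithm — process edges by increasing weight (ties by edge label):
1—4 (1): add — endpoints in different components.
4—7 (6): add — endpoints in different components.
6—7 (7): add — endpoints in different components.
1—2 (13): add — endpoints in different components.
2—4 (14): skip — 2 and 4 already connected.
3—4 (16): add — endpoints in different components.
1—7 (18): skip — 1 and 7 already connected.
1—5 (20): add — endpoints in different components.
MST edge set: {1—4, 4—7, 6—7, 1—2, 3—4, 1—5}.
Of the listed edges, {1—5, 4—7, 1—4} are in the MST → 3.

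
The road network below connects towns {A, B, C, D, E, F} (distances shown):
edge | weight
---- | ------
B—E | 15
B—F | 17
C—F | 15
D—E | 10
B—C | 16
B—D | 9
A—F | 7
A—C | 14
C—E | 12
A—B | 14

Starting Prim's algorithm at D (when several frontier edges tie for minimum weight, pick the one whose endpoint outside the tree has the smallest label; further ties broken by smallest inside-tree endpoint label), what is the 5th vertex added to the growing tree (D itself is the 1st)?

A

Prim, starting at D.
Step 1: frontier [B—D 9, D—E 10] → take B—D (9); add B.
Step 2: frontier [A—B 14, B—E 15, B—C 16, B—F 17, D—E 10] → take D—E (10); add E.
Step 3: frontier [A—B 14, B—C 16, B—F 17, C—E 12] → take C—E (12); add C.
Step 4: frontier [A—B 14, B—F 17, A—C 14, C—F 15] → take A—B (14); add A.
Step 5: frontier [A—F 7, B—F 17, C—F 15] → take A—F (7); add F.
Vertex order: D, B, E, C, A, F. The 5th vertex is A.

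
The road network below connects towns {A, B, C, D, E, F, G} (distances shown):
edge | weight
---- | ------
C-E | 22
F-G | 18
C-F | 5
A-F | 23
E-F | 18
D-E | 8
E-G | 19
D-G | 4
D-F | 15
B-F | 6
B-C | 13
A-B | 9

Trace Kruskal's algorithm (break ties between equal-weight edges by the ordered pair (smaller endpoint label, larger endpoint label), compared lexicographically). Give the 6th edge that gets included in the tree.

Kruskal: consider edges lightest-first.
D-G (4): add. Components now {A} {B} {C} {D,G} {E} {F}
C-F (5): add. Components now {A} {B} {C,F} {D,G} {E}
B-F (6): add. Components now {A} {B,C,F} {D,G} {E}
D-E (8): add. Components now {A} {B,C,F} {D,E,G}
A-B (9): add. Components now {A,B,C,F} {D,E,G}
B-C (13): skip — B and C already connected.
D-F (15): add. Components now {A,B,C,D,E,F,G}
The 6th edge added is D-F.

D-F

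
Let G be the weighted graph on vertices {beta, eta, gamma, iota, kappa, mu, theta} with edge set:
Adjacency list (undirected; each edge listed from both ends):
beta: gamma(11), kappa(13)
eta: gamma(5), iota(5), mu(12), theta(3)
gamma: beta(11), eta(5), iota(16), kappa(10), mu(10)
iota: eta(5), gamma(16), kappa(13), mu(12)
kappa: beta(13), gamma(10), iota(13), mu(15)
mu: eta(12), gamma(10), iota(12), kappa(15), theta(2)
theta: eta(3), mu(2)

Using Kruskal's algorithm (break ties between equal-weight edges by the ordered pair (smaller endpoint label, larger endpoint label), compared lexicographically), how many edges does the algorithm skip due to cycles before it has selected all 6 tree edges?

Sort edges by weight, then run Kruskal:
mu–theta (2): add — endpoints in different components.
eta–theta (3): add — endpoints in different components.
eta–gamma (5): add — endpoints in different components.
eta–iota (5): add — endpoints in different components.
gamma–kappa (10): add — endpoints in different components.
gamma–mu (10): skip — gamma and mu already connected.
beta–gamma (11): add — endpoints in different components.
Edges rejected before the tree was complete: 1.

1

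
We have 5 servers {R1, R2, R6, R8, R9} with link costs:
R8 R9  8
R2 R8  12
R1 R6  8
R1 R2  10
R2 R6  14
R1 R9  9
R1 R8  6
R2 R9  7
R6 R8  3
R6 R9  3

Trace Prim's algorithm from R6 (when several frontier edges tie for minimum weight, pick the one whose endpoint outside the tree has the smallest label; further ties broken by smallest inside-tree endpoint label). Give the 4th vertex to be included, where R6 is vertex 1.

Prim's algorithm from R6:
Step 1: cheapest edge leaving the tree is R6 R8 (3); add R8.
Step 2: cheapest edge leaving the tree is R6 R9 (3); add R9.
Step 3: cheapest edge leaving the tree is R1 R8 (6); add R1.
Step 4: cheapest edge leaving the tree is R2 R9 (7); add R2.
Vertex order: R6, R8, R9, R1, R2. The 4th vertex is R1.

R1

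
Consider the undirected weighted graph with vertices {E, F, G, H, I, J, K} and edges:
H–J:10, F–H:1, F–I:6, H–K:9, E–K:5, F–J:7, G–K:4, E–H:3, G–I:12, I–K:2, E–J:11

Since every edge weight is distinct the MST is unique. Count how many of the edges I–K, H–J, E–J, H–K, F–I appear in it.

1

Kruskal: consider edges lightest-first.
F–H (1): add — endpoints in different components.
I–K (2): add — endpoints in different components.
E–H (3): add — endpoints in different components.
G–K (4): add — endpoints in different components.
E–K (5): add — endpoints in different components.
F–I (6): skip — F and I already connected.
F–J (7): add — endpoints in different components.
MST edge set: {F–H, I–K, E–H, G–K, E–K, F–J}.
Of the listed edges, {I–K} are in the MST → 1.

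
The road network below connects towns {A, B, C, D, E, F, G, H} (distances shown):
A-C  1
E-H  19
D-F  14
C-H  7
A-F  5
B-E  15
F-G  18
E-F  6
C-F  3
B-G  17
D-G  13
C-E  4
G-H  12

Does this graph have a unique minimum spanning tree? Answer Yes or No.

Yes

Kruskal's algorithm — process edges by increasing weight (ties by edge label):
A-C (1): add — endpoints in different components.
C-F (3): add — endpoints in different components.
C-E (4): add — endpoints in different components.
A-F (5): skip — A and F already connected.
E-F (6): skip — E and F already connected.
C-H (7): add — endpoints in different components.
G-H (12): add — endpoints in different components.
D-G (13): add — endpoints in different components.
D-F (14): skip — D and F already connected.
B-E (15): add — endpoints in different components.
Every non-tree edge has weight strictly greater than the heaviest edge on the tree path between its endpoints, so the MST is unique.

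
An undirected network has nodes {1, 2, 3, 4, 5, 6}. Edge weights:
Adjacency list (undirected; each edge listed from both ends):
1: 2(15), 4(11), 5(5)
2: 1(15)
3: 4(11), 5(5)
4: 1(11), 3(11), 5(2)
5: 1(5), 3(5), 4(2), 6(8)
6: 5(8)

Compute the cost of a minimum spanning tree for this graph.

Prim, starting at 4.
Step 1: cheapest edge leaving the tree is 4 5 (2); add 5.
Step 2: cheapest edge leaving the tree is 1 5 (5); add 1.
Step 3: cheapest edge leaving the tree is 3 5 (5); add 3.
Step 4: cheapest edge leaving the tree is 5 6 (8); add 6.
Step 5: cheapest edge leaving the tree is 1 2 (15); add 2.
MST edges: 4 5, 1 5, 3 5, 5 6, 1 2; total weight 2+5+5+8+15 = 35.

35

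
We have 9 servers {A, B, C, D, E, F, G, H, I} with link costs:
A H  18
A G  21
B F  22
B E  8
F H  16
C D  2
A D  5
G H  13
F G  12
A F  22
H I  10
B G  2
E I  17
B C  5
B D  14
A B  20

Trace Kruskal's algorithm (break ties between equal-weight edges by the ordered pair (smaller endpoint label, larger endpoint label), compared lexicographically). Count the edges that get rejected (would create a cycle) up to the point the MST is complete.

0

Kruskal: consider edges lightest-first.
B G (2): add — endpoints in different components.
C D (2): add — endpoints in different components.
A D (5): add — endpoints in different components.
B C (5): add — endpoints in different components.
B E (8): add — endpoints in different components.
H I (10): add — endpoints in different components.
F G (12): add — endpoints in different components.
G H (13): add — endpoints in different components.
Edges rejected before the tree was complete: 0.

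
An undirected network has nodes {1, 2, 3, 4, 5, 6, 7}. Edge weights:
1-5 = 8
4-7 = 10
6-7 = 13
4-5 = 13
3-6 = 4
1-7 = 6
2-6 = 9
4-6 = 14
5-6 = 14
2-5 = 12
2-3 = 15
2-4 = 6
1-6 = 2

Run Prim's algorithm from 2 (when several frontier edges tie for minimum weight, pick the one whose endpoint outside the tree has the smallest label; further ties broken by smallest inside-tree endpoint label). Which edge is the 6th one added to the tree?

1-5

Prim's algorithm from 2:
Step 1: cheapest edge leaving the tree is 2-4 (6); add 4.
Step 2: cheapest edge leaving the tree is 2-6 (9); add 6.
Step 3: cheapest edge leaving the tree is 1-6 (2); add 1.
Step 4: cheapest edge leaving the tree is 3-6 (4); add 3.
Step 5: cheapest edge leaving the tree is 1-7 (6); add 7.
Step 6: cheapest edge leaving the tree is 1-5 (8); add 5.
The 6th edge added is 1-5.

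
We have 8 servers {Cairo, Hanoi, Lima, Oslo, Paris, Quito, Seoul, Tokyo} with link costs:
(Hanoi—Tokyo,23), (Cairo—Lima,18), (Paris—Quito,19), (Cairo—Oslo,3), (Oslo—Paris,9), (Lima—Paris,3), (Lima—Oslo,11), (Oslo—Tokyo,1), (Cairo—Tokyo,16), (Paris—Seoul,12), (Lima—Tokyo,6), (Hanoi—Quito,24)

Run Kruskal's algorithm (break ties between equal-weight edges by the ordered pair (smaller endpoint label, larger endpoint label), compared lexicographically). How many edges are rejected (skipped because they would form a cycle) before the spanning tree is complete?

4

Sort edges by weight, then run Kruskal:
Oslo—Tokyo (1): add — endpoints in different components.
Cairo—Oslo (3): add — endpoints in different components.
Lima—Paris (3): add — endpoints in different components.
Lima—Tokyo (6): add — endpoints in different components.
Oslo—Paris (9): skip — Paris and Oslo already connected.
Lima—Oslo (11): skip — Lima and Oslo already connected.
Paris—Seoul (12): add — endpoints in different components.
Cairo—Tokyo (16): skip — Tokyo and Cairo already connected.
Cairo—Lima (18): skip — Lima and Cairo already connected.
Paris—Quito (19): add — endpoints in different components.
Hanoi—Tokyo (23): add — endpoints in different components.
Edges rejected before the tree was complete: 4.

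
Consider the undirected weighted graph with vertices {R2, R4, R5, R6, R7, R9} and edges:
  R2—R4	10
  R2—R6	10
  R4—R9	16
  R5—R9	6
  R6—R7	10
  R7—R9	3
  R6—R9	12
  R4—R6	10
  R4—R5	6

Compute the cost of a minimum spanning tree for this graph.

Kruskal's algorithm — process edges by increasing weight (ties by edge label):
R7—R9 (3): add — endpoints in different components.
R4—R5 (6): add — endpoints in different components.
R5—R9 (6): add — endpoints in different components.
R2—R4 (10): add — endpoints in different components.
R2—R6 (10): add — endpoints in different components.
MST edges: R7—R9, R4—R5, R5—R9, R2—R4, R2—R6; total weight 3+6+6+10+10 = 35.

35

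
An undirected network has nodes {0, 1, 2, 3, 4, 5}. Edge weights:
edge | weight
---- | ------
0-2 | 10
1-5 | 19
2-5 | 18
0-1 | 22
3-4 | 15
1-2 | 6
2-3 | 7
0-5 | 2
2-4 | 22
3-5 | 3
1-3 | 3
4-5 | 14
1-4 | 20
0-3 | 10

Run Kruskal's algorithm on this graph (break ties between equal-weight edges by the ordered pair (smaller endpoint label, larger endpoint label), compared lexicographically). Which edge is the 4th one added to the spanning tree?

1-2

Kruskal's algorithm — process edges by increasing weight (ties by edge label):
0-5 (2): add — endpoints in different components.
1-3 (3): add — endpoints in different components.
3-5 (3): add — endpoints in different components.
1-2 (6): add — endpoints in different components.
2-3 (7): skip — 2 and 3 already connected.
0-2 (10): skip — 0 and 2 already connected.
0-3 (10): skip — 0 and 3 already connected.
4-5 (14): add — endpoints in different components.
The 4th edge added is 1-2.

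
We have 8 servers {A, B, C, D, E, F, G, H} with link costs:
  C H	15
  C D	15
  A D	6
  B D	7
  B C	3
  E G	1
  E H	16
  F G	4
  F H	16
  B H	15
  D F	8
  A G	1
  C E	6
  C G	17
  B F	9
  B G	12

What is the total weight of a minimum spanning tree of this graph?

36

Prim, starting at F.
Step 1: cheapest edge leaving the tree is F G (4); add G.
Step 2: cheapest edge leaving the tree is A G (1); add A.
Step 3: cheapest edge leaving the tree is E G (1); add E.
Step 4: cheapest edge leaving the tree is C E (6); add C.
Step 5: cheapest edge leaving the tree is B C (3); add B.
Step 6: cheapest edge leaving the tree is A D (6); add D.
Step 7: cheapest edge leaving the tree is B H (15); add H.
MST edges: F G, A G, E G, C E, B C, A D, B H; total weight 4+1+1+6+3+6+15 = 36.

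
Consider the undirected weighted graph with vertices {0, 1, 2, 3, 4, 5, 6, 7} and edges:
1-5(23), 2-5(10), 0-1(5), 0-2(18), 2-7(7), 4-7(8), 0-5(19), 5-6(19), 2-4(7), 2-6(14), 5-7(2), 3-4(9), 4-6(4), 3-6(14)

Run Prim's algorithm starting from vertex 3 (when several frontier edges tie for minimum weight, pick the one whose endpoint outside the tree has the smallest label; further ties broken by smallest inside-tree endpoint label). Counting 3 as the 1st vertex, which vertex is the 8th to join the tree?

1

Prim, starting at 3.
Step 1: cheapest edge leaving the tree is 3-4 (9); add 4.
Step 2: cheapest edge leaving the tree is 4-6 (4); add 6.
Step 3: cheapest edge leaving the tree is 2-4 (7); add 2.
Step 4: cheapest edge leaving the tree is 2-7 (7); add 7.
Step 5: cheapest edge leaving the tree is 5-7 (2); add 5.
Step 6: cheapest edge leaving the tree is 0-2 (18); add 0.
Step 7: cheapest edge leaving the tree is 0-1 (5); add 1.
Vertex order: 3, 4, 6, 2, 7, 5, 0, 1. The 8th vertex is 1.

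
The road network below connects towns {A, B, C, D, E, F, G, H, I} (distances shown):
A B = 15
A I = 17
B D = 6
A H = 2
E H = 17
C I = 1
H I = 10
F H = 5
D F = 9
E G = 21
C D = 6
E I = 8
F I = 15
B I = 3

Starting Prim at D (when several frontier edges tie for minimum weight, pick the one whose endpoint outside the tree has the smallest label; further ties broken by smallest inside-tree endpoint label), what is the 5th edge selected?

Prim's algorithm from D:
Step 1: cheapest edge leaving the tree is B D (6); add B.
Step 2: cheapest edge leaving the tree is B I (3); add I.
Step 3: cheapest edge leaving the tree is C I (1); add C.
Step 4: cheapest edge leaving the tree is E I (8); add E.
Step 5: cheapest edge leaving the tree is D F (9); add F.
Step 6: cheapest edge leaving the tree is F H (5); add H.
Step 7: cheapest edge leaving the tree is A H (2); add A.
Step 8: cheapest edge leaving the tree is E G (21); add G.
The 5th edge added is D F.

D-F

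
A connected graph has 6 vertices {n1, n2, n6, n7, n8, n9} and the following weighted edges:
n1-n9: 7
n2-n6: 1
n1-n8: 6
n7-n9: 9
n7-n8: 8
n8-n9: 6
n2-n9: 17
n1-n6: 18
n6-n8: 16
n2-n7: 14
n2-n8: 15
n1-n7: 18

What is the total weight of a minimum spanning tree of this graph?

Grow the tree from n1 using Prim:
Step 1: cheapest edge leaving the tree is n1-n8 (6); add n8.
Step 2: cheapest edge leaving the tree is n8-n9 (6); add n9.
Step 3: cheapest edge leaving the tree is n7-n8 (8); add n7.
Step 4: cheapest edge leaving the tree is n2-n7 (14); add n2.
Step 5: cheapest edge leaving the tree is n2-n6 (1); add n6.
MST edges: n1-n8, n8-n9, n7-n8, n2-n7, n2-n6; total weight 6+6+8+14+1 = 35.

35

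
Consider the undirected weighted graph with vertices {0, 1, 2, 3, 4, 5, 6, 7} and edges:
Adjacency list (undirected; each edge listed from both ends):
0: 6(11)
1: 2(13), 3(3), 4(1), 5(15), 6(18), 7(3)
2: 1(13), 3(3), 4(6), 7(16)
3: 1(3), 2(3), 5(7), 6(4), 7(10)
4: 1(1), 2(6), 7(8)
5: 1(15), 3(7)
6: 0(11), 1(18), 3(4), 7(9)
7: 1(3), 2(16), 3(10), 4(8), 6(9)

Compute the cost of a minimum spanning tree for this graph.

32

Prim, starting at 0.
Step 1: cheapest edge leaving the tree is 0–6 (11); add 6.
Step 2: cheapest edge leaving the tree is 3–6 (4); add 3.
Step 3: cheapest edge leaving the tree is 1–3 (3); add 1.
Step 4: cheapest edge leaving the tree is 1–4 (1); add 4.
Step 5: cheapest edge leaving the tree is 2–3 (3); add 2.
Step 6: cheapest edge leaving the tree is 1–7 (3); add 7.
Step 7: cheapest edge leaving the tree is 3–5 (7); add 5.
MST edges: 0–6, 3–6, 1–3, 1–4, 2–3, 1–7, 3–5; total weight 11+4+3+1+3+3+7 = 32.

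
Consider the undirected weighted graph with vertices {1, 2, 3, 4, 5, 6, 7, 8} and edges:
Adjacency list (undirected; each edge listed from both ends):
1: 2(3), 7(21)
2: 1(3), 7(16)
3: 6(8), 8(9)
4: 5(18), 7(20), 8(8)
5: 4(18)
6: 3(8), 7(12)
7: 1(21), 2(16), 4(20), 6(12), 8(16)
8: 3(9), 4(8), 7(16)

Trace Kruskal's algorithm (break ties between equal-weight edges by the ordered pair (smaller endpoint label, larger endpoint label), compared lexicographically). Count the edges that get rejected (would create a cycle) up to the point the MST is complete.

Sort edges by weight, then run Kruskal:
1–2 (3): add — endpoints in different components.
3–6 (8): add — endpoints in different components.
4–8 (8): add — endpoints in different components.
3–8 (9): add — endpoints in different components.
6–7 (12): add — endpoints in different components.
2–7 (16): add — endpoints in different components.
7–8 (16): skip — 7 and 8 already connected.
4–5 (18): add — endpoints in different components.
Edges rejected before the tree was complete: 1.

1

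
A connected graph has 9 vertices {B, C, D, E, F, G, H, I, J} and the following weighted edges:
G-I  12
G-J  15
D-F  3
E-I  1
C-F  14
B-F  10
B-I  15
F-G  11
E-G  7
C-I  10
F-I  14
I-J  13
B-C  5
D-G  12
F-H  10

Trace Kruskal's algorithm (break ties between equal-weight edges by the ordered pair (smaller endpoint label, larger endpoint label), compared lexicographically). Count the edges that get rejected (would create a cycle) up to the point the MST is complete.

3

Kruskal: consider edges lightest-first.
E-I (1): add — endpoints in different components.
D-F (3): add — endpoints in different components.
B-C (5): add — endpoints in different components.
E-G (7): add — endpoints in different components.
B-F (10): add — endpoints in different components.
C-I (10): add — endpoints in different components.
F-H (10): add — endpoints in different components.
F-G (11): skip — F and G already connected.
D-G (12): skip — D and G already connected.
G-I (12): skip — G and I already connected.
I-J (13): add — endpoints in different components.
Edges rejected before the tree was complete: 3.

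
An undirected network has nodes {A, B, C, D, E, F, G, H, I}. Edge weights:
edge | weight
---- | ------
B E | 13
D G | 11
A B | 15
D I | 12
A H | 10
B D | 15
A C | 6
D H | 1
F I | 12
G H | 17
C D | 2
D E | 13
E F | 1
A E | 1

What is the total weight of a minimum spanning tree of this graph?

47

Grow the tree from G using Prim:
Step 1: cheapest edge leaving the tree is D G (11); add D.
Step 2: cheapest edge leaving the tree is D H (1); add H.
Step 3: cheapest edge leaving the tree is C D (2); add C.
Step 4: cheapest edge leaving the tree is A C (6); add A.
Step 5: cheapest edge leaving the tree is A E (1); add E.
Step 6: cheapest edge leaving the tree is E F (1); add F.
Step 7: cheapest edge leaving the tree is D I (12); add I.
Step 8: cheapest edge leaving the tree is B E (13); add B.
MST edges: D G, D H, C D, A C, A E, E F, D I, B E; total weight 11+1+2+6+1+1+12+13 = 47.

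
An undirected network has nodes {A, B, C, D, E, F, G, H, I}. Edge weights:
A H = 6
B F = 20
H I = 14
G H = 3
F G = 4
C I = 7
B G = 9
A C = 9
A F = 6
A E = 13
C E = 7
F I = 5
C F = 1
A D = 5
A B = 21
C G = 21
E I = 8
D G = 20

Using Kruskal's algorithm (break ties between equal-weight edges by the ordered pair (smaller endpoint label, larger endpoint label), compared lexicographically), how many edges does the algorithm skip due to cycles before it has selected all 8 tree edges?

Sort edges by weight, then run Kruskal:
C F (1): add — endpoints in different components.
G H (3): add — endpoints in different components.
F G (4): add — endpoints in different components.
A D (5): add — endpoints in different components.
F I (5): add — endpoints in different components.
A F (6): add — endpoints in different components.
A H (6): skip — A and H already connected.
C E (7): add — endpoints in different components.
C I (7): skip — C and I already connected.
E I (8): skip — E and I already connected.
A C (9): skip — A and C already connected.
B G (9): add — endpoints in different components.
Edges rejected before the tree was complete: 4.

4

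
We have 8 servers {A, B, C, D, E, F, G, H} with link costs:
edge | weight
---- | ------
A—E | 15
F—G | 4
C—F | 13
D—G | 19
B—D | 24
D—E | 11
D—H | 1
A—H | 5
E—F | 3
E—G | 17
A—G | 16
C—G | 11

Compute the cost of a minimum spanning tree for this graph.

59

Kruskal: consider edges lightest-first.
D—H (1): add — endpoints in different components.
E—F (3): add — endpoints in different components.
F—G (4): add — endpoints in different components.
A—H (5): add — endpoints in different components.
C—G (11): add — endpoints in different components.
D—E (11): add — endpoints in different components.
C—F (13): skip — C and F already connected.
A—E (15): skip — A and E already connected.
A—G (16): skip — A and G already connected.
E—G (17): skip — E and G already connected.
D—G (19): skip — D and G already connected.
B—D (24): add — endpoints in different components.
MST edges: D—H, E—F, F—G, A—H, C—G, D—E, B—D; total weight 1+3+4+5+11+11+24 = 59.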